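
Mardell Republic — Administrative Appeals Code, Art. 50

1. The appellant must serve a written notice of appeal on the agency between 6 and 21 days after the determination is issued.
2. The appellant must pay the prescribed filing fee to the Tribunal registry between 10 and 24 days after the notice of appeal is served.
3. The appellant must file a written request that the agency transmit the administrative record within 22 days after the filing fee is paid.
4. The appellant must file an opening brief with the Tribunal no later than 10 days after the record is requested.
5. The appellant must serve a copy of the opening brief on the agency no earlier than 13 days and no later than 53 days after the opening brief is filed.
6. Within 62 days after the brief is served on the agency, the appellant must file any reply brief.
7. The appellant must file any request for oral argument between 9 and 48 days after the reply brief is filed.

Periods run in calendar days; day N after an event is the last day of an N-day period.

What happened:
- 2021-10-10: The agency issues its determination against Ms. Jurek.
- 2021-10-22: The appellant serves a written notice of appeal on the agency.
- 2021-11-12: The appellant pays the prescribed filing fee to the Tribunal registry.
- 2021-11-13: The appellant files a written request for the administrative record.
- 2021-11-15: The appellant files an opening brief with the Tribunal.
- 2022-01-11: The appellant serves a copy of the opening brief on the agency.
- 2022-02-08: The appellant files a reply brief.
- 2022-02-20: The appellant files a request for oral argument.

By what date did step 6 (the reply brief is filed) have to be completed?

2022-03-14

Step 6 runs from 2022-01-11, when the brief is served on the agency. 62 days after 2022-01-11 is 2022-03-14.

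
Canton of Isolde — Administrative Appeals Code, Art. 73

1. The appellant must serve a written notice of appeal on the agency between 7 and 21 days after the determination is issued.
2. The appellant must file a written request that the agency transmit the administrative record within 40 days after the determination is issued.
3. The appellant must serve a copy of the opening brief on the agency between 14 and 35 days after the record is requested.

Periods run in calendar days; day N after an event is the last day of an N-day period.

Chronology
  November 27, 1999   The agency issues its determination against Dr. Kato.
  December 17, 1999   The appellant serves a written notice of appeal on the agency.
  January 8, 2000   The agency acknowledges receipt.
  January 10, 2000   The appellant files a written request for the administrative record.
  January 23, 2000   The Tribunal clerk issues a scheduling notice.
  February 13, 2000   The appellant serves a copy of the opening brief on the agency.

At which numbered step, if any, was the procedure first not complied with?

Step 1: the window is 7–21 days after November 27, 1999 (when the determination is issued), so December 4, 1999 through December 18, 1999; December 17, 1999 falls inside that range.
Step 2: 40 days after November 27, 1999 (when the determination is issued) is January 6, 2000; done January 10, 2000 — 4 days late.

Step 2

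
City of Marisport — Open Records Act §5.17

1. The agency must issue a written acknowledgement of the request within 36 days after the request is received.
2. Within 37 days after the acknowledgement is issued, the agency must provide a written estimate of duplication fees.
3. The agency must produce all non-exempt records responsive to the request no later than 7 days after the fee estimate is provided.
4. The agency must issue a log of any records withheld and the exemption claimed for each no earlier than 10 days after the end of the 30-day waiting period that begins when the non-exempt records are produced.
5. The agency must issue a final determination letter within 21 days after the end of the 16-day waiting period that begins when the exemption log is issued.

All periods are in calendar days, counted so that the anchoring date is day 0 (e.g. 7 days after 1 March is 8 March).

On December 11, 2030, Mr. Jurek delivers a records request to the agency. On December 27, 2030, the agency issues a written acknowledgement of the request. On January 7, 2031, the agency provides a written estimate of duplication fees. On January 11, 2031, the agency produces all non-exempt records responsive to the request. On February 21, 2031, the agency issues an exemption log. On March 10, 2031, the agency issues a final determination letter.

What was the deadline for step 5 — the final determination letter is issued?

March 30, 2031

The exemption log is issued on February 21, 2031; the 16-day waiting period therefore ends March 9, 2031, and step 5 runs from that date. 21 days after March 9, 2031 is March 30, 2031.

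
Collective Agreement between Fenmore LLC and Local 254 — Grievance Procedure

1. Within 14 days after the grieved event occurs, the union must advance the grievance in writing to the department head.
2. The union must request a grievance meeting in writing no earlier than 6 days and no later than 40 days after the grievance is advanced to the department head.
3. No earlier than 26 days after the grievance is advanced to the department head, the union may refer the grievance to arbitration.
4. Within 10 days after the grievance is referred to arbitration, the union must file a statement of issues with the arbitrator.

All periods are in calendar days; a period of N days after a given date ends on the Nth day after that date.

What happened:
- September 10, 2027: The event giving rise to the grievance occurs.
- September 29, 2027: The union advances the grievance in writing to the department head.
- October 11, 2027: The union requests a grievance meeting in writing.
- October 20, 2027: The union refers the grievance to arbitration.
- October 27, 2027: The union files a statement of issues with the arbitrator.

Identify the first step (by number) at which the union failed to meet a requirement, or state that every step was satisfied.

Step 1

(1) due by September 10, 2027 + 14 days = September 24, 2027; September 29, 2027 misses that deadline by 5 days.
The analysis stops there.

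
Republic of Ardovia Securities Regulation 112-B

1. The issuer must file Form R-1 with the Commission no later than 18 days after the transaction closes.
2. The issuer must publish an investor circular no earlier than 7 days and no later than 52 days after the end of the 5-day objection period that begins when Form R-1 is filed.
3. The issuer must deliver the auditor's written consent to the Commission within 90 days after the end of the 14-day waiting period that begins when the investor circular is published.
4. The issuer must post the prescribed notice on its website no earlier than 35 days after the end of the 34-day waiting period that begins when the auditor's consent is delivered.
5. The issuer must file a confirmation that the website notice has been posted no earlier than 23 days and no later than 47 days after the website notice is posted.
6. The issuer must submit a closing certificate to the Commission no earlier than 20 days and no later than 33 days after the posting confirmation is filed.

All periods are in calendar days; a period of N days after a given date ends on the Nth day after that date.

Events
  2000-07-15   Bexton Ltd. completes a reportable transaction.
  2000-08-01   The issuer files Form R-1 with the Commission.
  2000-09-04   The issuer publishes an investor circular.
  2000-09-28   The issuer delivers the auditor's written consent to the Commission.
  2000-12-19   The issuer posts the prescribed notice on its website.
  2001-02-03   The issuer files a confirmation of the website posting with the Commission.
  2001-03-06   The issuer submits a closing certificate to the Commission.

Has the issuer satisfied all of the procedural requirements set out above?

Yes

(1) due by 2000-07-15 + 18 days = 2000-08-02; 2000-08-01 is within that limit.
(2) the permitted window runs from 2000-08-06 + 7 = 2000-08-13 to 2000-08-06 + 52 = 2000-09-27; done 2000-09-04 — within the window.
(3) due by 2000-09-18 + 90 days = 2000-12-17; done 2000-09-28 — timely.
(4) permitted from 2000-11-01 + 35 days = 2000-12-06 onward; 2000-12-19 is on or after that date.
(5) the permitted window runs from 2000-12-19 + 23 = 2001-01-11 to 2000-12-19 + 47 = 2001-02-04; done 2001-02-03, which is between those dates.
(6) the permitted window runs from 2001-02-03 + 20 = 2001-02-23 to 2001-02-03 + 33 = 2001-03-08; 2001-03-06 falls inside that range.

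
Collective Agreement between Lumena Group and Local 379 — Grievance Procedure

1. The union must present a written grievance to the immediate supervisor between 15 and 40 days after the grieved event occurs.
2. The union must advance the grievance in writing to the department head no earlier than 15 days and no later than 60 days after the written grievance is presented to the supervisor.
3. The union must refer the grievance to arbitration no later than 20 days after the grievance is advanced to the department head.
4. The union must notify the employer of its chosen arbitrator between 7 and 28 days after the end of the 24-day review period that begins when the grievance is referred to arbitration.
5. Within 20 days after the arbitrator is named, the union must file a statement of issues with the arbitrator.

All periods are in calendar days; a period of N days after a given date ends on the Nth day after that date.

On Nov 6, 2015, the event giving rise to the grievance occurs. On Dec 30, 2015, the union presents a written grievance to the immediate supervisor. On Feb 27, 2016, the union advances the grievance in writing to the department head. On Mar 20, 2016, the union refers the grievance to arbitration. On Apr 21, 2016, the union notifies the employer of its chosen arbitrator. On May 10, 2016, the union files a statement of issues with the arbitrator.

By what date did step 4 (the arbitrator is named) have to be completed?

The grievance is referred to arbitration on Mar 20, 2016; the 24-day review period therefore ends Apr 13, 2016, and step 4 runs from that date. The window is 7–28 days after Apr 13, 2016; it closes on May 11, 2016.

May 11, 2016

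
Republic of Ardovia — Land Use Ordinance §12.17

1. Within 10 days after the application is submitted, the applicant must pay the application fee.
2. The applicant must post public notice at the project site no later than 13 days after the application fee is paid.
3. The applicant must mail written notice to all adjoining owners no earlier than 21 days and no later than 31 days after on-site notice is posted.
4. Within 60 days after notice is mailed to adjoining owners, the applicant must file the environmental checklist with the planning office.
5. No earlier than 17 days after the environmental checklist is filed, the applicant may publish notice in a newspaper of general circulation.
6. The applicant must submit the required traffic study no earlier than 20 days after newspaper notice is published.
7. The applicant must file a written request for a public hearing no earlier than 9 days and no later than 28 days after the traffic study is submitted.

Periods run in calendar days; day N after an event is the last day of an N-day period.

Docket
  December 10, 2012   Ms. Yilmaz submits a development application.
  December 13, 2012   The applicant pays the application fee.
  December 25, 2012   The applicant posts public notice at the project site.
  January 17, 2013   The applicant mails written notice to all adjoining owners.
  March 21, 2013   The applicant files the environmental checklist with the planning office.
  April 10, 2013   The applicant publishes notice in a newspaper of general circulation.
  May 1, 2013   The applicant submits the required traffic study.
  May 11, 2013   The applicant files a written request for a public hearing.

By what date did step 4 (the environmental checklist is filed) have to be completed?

March 18, 2013

Step 4 runs from January 17, 2013, when notice is mailed to adjoining owners. 60 days after January 17, 2013 is March 18, 2013.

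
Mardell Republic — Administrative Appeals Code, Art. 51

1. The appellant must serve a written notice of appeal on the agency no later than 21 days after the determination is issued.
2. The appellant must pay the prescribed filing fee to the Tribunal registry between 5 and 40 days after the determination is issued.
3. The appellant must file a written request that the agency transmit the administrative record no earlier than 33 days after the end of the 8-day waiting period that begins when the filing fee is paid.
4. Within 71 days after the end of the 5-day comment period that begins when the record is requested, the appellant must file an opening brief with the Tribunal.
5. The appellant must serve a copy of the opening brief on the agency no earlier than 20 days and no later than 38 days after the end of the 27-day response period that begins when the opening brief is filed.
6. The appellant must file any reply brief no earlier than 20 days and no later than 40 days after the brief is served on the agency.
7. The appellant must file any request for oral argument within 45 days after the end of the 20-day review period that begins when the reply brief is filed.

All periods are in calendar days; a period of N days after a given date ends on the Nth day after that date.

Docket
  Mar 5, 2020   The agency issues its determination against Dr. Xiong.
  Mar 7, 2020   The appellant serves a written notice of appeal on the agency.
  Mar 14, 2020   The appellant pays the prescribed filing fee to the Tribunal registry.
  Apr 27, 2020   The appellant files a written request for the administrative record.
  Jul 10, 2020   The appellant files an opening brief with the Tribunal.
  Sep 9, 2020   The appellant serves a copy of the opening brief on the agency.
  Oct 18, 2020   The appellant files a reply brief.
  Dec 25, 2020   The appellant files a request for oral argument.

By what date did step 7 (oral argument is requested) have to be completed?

The reply brief is filed on Oct 18, 2020; the 20-day review period therefore ends Nov 7, 2020, and step 7 runs from that date. 45 days after Nov 7, 2020 is Dec 22, 2020.

Dec 22, 2020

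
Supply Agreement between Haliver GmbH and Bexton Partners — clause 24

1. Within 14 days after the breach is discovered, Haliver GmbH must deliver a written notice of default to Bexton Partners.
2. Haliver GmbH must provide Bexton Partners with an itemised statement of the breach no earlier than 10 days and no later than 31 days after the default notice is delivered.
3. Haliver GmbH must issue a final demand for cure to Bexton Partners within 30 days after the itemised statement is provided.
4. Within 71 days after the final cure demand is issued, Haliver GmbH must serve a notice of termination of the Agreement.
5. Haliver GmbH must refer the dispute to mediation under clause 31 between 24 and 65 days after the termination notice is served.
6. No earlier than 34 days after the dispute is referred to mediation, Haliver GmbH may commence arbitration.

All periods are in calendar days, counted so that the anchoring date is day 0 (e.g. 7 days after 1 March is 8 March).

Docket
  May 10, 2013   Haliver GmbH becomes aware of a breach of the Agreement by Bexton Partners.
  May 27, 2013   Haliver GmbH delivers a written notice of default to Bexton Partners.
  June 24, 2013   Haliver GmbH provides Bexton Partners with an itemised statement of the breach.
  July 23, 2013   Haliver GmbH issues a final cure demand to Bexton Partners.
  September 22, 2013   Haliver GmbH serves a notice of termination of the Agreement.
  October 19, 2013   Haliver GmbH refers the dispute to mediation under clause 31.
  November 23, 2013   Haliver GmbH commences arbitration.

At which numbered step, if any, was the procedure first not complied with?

Step 1

Step 1 — counting 14 days from May 10, 2013 (when the breach is discovered) gives a deadline of May 24, 2013; not done until May 27, 2013, 3 days after the deadline.
No need to go further; step 1 was not satisfied.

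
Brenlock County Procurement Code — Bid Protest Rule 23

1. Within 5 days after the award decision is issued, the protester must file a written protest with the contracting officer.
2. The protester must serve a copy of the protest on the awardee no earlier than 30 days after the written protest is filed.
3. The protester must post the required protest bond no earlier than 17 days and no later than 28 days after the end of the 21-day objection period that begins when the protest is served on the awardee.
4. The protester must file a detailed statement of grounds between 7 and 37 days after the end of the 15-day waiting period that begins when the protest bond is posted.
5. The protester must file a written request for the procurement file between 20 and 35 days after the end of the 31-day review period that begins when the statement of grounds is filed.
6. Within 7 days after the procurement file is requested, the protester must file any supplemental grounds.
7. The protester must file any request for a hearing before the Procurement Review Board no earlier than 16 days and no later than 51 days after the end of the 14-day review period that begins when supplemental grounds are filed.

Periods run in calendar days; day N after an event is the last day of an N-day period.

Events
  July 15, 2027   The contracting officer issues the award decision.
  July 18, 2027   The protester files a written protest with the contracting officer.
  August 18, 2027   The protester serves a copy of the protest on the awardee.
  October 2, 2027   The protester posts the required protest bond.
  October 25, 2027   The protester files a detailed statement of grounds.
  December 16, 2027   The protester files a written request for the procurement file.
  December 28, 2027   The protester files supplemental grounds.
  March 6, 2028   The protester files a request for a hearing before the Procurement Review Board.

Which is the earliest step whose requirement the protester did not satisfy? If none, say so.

Step 6

(1) due by July 15, 2027 + 5 days = July 20, 2027; completed July 18, 2027, before the deadline.
(2) permitted from July 18, 2027 + 30 days = August 17, 2027 onward; done August 18, 2027, after the minimum wait.
(3) the permitted window runs from September 8, 2027 + 17 = September 25, 2027 to September 8, 2027 + 28 = October 6, 2027; done October 2, 2027, which is between those dates.
(4) the permitted window runs from October 17, 2027 + 7 = October 24, 2027 to October 17, 2027 + 37 = November 23, 2027; October 25, 2027 falls inside that range.
(5) the permitted window runs from November 25, 2027 + 20 = December 15, 2027 to November 25, 2027 + 35 = December 30, 2027; done December 16, 2027 — within the window.
(6) due by December 16, 2027 + 7 days = December 23, 2027; December 28, 2027 misses that deadline by 5 days.
No need to go further; step 6 was not satisfied.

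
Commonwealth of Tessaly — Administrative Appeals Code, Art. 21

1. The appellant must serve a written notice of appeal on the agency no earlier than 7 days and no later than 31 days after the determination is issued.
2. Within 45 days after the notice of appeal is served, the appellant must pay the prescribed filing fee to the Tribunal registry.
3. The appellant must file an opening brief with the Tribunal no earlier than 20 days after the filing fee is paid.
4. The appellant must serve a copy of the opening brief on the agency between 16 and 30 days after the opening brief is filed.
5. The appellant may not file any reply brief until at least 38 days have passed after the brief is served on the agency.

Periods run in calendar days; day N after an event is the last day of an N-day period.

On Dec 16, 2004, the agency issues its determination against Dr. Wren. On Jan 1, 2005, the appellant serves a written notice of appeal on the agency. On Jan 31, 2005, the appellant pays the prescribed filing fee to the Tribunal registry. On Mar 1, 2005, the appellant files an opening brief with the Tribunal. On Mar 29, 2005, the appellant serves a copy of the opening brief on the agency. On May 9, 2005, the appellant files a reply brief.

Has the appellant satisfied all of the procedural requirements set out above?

(1) the permitted window runs from Dec 16, 2004 + 7 = Dec 23, 2004 to Dec 16, 2004 + 31 = Jan 16, 2005; done Jan 1, 2005 — within the window.
(2) due by Jan 1, 2005 + 45 days = Feb 15, 2005; done Jan 31, 2005 — timely.
(3) permitted from Jan 31, 2005 + 20 days = Feb 20, 2005 onward; Mar 1, 2005 is on or after that date.
(4) the permitted window runs from Mar 1, 2005 + 16 = Mar 17, 2005 to Mar 1, 2005 + 30 = Mar 31, 2005; done Mar 29, 2005, which is between those dates.
(5) permitted from Mar 29, 2005 + 38 days = May 6, 2005 onward; May 9, 2005 is on or after that date.

Yes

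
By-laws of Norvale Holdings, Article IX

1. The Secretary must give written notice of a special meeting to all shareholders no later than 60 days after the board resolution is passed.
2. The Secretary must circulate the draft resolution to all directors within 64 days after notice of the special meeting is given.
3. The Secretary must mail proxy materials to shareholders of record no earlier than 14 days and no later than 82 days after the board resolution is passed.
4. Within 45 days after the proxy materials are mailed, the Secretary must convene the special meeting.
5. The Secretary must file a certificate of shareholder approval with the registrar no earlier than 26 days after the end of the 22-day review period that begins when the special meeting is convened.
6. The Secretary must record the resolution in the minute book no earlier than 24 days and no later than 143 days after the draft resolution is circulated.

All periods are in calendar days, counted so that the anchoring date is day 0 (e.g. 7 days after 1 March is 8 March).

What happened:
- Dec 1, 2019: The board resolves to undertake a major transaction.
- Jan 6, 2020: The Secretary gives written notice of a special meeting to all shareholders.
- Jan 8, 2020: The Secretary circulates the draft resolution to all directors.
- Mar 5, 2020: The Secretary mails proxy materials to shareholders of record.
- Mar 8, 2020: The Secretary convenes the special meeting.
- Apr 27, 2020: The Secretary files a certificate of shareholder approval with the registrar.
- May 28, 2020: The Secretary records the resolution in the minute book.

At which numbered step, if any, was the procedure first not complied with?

Step 3

(1) due by Dec 1, 2019 + 60 days = Jan 30, 2020; completed Jan 6, 2020, before the deadline.
(2) due by Jan 6, 2020 + 64 days = Mar 10, 2020; done Jan 8, 2020 — timely.
(3) the permitted window runs from Dec 1, 2019 + 14 = Dec 15, 2019 to Dec 1, 2019 + 82 = Feb 21, 2020; done Mar 5, 2020 — 13 days after the window closed.
Later steps need not be reached.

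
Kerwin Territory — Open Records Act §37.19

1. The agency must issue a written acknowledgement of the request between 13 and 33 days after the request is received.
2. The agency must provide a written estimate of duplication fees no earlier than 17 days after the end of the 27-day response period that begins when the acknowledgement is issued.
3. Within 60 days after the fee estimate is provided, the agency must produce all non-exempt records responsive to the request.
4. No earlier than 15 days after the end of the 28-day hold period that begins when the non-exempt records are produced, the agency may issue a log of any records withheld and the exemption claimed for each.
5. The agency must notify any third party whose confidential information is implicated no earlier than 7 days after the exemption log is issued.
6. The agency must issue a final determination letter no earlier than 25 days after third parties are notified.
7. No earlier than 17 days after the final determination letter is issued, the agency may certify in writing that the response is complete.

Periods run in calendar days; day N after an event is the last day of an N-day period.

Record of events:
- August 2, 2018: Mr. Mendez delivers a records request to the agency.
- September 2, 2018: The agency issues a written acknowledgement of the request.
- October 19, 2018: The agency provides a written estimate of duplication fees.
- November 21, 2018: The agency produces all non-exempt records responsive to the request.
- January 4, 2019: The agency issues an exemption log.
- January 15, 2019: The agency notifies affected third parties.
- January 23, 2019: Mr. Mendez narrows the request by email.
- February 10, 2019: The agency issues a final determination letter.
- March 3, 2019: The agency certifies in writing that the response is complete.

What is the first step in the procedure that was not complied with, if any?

(1) the permitted window runs from August 2, 2018 + 13 = August 15, 2018 to August 2, 2018 + 33 = September 4, 2018; September 2, 2018 falls inside that range.
(2) permitted from September 29, 2018 + 17 days = October 16, 2018 onward; done October 19, 2018 — permitted.
(3) due by October 19, 2018 + 60 days = December 18, 2018; completed November 21, 2018, before the deadline.
(4) permitted from December 19, 2018 + 15 days = January 3, 2019 onward; done January 4, 2019 — permitted.
(5) permitted from January 4, 2019 + 7 days = January 11, 2019 onward; done January 15, 2019, after the minimum wait.
(6) permitted from January 15, 2019 + 25 days = February 9, 2019 onward; February 10, 2019 is on or after that date.
(7) permitted from February 10, 2019 + 17 days = February 27, 2019 onward; done March 3, 2019 — permitted.

None — every step was satisfied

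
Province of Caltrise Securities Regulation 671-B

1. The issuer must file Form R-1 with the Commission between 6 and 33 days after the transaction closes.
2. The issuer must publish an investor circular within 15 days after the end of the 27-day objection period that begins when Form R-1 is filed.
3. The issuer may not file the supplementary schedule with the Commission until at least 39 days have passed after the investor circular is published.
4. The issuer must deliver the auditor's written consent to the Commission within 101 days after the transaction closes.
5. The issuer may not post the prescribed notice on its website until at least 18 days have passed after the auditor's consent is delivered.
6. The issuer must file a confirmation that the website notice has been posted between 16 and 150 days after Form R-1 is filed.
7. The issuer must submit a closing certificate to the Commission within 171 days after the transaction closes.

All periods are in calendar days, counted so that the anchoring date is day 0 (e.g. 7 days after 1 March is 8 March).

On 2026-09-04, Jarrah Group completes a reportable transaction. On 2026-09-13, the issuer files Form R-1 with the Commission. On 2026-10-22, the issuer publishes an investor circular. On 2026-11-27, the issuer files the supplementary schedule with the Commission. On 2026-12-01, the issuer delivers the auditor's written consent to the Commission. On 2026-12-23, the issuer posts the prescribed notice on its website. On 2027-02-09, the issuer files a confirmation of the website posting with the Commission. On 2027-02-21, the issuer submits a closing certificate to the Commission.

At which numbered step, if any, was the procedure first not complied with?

(1) the permitted window runs from 2026-09-04 + 6 = 2026-09-10 to 2026-09-04 + 33 = 2026-10-07; done 2026-09-13 — within the window.
(2) due by 2026-10-10 + 15 days = 2026-10-25; 2026-10-22 is within that limit.
(3) permitted from 2026-10-22 + 39 days = 2026-11-30 onward; 2026-11-27 is 3 days before the earliest permitted date.

Step 3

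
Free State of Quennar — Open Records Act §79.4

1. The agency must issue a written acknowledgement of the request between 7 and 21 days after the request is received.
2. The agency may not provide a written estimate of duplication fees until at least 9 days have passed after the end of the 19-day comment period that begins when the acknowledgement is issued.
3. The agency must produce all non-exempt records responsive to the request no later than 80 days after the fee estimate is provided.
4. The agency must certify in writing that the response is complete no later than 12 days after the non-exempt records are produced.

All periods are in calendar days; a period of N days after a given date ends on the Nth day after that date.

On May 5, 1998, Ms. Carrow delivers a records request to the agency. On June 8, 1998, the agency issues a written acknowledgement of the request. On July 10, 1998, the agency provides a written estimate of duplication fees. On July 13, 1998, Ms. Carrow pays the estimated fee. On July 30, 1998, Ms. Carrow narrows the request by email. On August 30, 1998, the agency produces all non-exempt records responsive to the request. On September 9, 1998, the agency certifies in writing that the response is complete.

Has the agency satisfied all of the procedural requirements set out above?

No

Step 1: the window is 7–21 days after May 5, 1998 (when the request is received), so May 12, 1998 through May 26, 1998; done June 8, 1998 — 13 days after the window closed.
That is the first point of non-compliance.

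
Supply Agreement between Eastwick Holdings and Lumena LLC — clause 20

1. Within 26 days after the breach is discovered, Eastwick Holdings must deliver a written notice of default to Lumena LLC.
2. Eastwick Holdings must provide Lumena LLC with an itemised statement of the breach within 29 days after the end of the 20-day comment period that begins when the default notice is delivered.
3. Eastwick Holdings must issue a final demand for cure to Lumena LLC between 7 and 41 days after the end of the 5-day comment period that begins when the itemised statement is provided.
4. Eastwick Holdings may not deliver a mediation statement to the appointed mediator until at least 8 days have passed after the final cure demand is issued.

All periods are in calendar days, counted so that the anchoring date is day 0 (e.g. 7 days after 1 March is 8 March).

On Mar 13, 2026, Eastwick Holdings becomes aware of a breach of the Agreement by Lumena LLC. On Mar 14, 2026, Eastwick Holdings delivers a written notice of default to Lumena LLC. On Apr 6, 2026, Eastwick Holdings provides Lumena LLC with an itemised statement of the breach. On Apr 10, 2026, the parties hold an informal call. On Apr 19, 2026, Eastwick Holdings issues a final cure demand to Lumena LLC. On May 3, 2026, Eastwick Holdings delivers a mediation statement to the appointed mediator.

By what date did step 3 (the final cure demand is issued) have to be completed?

May 22, 2026

The itemised statement is provided on Apr 6, 2026; the 5-day comment period therefore ends Apr 11, 2026, and step 3 runs from that date. The window is 7–41 days after Apr 11, 2026; it closes on May 22, 2026.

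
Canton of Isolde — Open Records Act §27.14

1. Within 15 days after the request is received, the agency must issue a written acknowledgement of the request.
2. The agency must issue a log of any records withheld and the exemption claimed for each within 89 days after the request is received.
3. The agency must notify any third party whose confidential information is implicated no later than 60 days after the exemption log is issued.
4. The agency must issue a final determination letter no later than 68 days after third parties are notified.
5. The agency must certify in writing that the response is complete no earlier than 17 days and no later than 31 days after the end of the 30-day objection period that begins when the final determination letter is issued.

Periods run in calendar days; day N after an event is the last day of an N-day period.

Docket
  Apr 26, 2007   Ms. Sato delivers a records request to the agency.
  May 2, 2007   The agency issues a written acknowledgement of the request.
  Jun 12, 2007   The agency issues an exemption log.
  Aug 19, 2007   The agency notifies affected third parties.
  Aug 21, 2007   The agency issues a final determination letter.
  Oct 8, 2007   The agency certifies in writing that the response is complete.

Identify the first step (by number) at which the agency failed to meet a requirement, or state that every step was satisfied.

Step 3

Step 1 — counting 15 days from Apr 26, 2007 (when the request is received) gives a deadline of May 11, 2007; done May 2, 2007 — timely.
Step 2 — counting 89 days from Apr 26, 2007 (when the request is received) gives a deadline of Jul 24, 2007; done Jun 12, 2007 — timely.
Step 3 — counting 60 days from Jun 12, 2007 (when the exemption log is issued) gives a deadline of Aug 11, 2007; done Aug 19, 2007 — 8 days late.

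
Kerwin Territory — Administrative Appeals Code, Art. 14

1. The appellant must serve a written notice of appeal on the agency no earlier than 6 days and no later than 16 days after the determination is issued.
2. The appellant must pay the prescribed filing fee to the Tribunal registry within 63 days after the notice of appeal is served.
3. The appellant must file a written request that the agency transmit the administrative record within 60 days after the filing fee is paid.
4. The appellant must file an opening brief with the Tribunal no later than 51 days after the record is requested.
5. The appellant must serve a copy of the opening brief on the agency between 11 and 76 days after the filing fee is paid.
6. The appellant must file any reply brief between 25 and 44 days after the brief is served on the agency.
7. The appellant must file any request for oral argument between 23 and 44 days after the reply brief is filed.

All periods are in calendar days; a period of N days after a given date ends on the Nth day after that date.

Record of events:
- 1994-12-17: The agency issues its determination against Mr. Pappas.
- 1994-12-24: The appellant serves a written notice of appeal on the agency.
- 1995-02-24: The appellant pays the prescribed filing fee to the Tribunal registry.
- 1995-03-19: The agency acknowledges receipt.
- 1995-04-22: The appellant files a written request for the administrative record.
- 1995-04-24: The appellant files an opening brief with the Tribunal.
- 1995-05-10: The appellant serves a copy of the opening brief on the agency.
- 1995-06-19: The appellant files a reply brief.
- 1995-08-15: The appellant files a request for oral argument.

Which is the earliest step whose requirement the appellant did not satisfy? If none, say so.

Step 7

Step 1: the window is 6–16 days after 1994-12-17 (when the determination is issued), so 1994-12-23 through 1995-01-02; 1994-12-24 falls inside that range.
Step 2: 63 days after 1994-12-24 (when the notice of appeal is served) is 1995-02-25; done 1995-02-24 — timely.
Step 3: 60 days after 1995-02-24 (when the filing fee is paid) is 1995-04-25; completed 1995-04-22, before the deadline.
Step 4: 51 days after 1995-04-22 (when the record is requested) is 1995-06-12; 1995-04-24 is within that limit.
Step 5: the window is 11–76 days after 1995-02-24 (when the filing fee is paid), so 1995-03-07 through 1995-05-11; done 1995-05-10 — within the window.
Step 6: the window is 25–44 days after 1995-05-10 (when the brief is served on the agency), so 1995-06-04 through 1995-06-23; 1995-06-19 falls inside that range.
Step 7: the window is 23–44 days after 1995-06-19 (when the reply brief is filed), so 1995-07-12 through 1995-08-02; 1995-08-15 is 13 days past the end of the window.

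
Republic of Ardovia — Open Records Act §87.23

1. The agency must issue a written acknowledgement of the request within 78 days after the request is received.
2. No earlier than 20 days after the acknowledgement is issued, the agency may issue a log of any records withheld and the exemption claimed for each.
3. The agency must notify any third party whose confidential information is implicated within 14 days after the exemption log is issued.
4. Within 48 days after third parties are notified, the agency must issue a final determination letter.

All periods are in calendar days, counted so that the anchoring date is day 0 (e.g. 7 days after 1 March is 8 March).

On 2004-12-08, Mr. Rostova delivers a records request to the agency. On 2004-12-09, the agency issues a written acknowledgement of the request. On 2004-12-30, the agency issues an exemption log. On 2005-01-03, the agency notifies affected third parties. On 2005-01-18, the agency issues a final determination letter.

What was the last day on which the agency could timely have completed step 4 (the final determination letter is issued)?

Step 4 runs from 2005-01-03, when third parties are notified. 48 days after 2005-01-03 is 2005-02-20.

2005-02-20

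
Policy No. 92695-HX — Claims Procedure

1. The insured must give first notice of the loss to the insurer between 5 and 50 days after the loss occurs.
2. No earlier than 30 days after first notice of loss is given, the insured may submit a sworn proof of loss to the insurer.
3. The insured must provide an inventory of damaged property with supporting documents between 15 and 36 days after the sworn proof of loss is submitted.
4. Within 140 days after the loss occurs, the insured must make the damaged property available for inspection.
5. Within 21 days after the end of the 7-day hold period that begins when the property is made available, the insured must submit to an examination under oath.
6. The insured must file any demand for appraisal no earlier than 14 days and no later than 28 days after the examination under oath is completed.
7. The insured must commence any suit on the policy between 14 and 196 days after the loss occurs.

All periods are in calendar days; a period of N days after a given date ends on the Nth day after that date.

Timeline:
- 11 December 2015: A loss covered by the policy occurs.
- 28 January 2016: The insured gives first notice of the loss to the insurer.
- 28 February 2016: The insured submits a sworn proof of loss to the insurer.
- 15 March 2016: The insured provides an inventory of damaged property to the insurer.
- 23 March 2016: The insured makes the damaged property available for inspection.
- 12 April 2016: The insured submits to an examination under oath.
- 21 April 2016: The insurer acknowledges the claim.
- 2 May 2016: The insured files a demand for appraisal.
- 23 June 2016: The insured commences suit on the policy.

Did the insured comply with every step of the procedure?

Yes

(1) the permitted window runs from 11 December 2015 + 5 = 16 December 2015 to 11 December 2015 + 50 = 30 January 2016; done 28 January 2016 — within the window.
(2) permitted from 28 January 2016 + 30 days = 27 February 2016 onward; done 28 February 2016, after the minimum wait.
(3) the permitted window runs from 28 February 2016 + 15 = 14 March 2016 to 28 February 2016 + 36 = 4 April 2016; done 15 March 2016, which is between those dates.
(4) due by 11 December 2015 + 140 days = 29 April 2016; 23 March 2016 is within that limit.
(5) due by 30 March 2016 + 21 days = 20 April 2016; 12 April 2016 is within that limit.
(6) the permitted window runs from 12 April 2016 + 14 = 26 April 2016 to 12 April 2016 + 28 = 10 May 2016; done 2 May 2016 — within the window.
(7) the permitted window runs from 11 December 2015 + 14 = 25 December 2015 to 11 December 2015 + 196 = 24 June 2016; 23 June 2016 falls inside that range.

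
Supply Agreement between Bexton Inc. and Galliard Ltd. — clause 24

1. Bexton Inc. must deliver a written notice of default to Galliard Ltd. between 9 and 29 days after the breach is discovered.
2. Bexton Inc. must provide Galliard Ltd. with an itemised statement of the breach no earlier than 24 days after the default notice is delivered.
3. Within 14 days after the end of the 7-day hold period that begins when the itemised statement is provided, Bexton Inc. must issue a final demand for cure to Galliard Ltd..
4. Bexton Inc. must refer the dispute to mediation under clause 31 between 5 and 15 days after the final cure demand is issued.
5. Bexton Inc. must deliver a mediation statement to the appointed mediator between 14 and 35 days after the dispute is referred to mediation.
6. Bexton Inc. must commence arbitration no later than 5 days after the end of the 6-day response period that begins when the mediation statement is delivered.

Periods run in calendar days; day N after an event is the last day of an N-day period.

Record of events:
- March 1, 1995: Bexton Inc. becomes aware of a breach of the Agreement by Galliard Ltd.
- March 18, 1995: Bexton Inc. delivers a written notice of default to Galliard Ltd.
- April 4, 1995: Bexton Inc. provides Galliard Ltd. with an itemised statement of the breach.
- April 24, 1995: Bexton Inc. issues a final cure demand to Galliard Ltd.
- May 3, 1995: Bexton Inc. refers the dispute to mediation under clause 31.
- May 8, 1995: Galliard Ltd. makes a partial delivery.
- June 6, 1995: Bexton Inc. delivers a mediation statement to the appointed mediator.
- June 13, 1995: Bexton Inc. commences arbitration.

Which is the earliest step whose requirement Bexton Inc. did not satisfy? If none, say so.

Step 2

Step 1: the window is 9–29 days after March 1, 1995 (when the breach is discovered), so March 10, 1995 through March 30, 1995; done March 18, 1995 — within the window.
Step 2: the earliest permitted date is 24 days after March 18, 1995 (when the default notice is delivered), i.e. April 11, 1995; done April 4, 1995 — 7 days too early.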